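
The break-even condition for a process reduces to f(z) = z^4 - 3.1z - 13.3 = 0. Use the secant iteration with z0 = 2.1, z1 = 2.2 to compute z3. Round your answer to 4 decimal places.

2.1105

f(2.1) = -0.361900, f(2.2) = 3.305600
z2 = 2.200000 − 3.305600·(2.200000 − 2.100000) / (3.305600 − (-0.361900)) = 2.200000 − (0.330560)/(3.667500) = 2.109868
f(2.109868) = -0.024364
z3 = 2.109868 − (-0.024364)·(2.109868 − 2.200000) / (-0.024364 − 3.305600) = 2.109868 − (0.002196)/(-3.329964) = 2.110527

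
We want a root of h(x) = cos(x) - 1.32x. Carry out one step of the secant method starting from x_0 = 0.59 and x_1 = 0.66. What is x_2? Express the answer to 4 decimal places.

h(0.59) = 0.052141, h(0.66) = -0.081208
x_2 = 0.660000 − (-0.081208)·(0.660000 − 0.590000) / (-0.081208 − 0.052141) = 0.660000 − (-0.005685)/(-0.133348) = 0.617371

0.6174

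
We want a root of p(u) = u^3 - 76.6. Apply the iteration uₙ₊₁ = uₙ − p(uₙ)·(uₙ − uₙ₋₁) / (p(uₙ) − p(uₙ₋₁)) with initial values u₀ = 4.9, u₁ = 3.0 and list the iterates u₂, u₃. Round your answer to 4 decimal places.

4.0396, 4.3249

p(4.9) = 41.049000, p(3.0) = -49.600000
u₂ = 3.000000 − (-49.600000)·(3.000000 − 4.900000) / (-49.600000 − 41.049000) = 3.000000 − (94.240000)/(-90.649000) = 4.039614
p(4.039614) = -10.679618
u₃ = 4.039614 − (-10.679618)·(4.039614 − 3.000000) / (-10.679618 − (-49.600000)) = 4.039614 − (-11.102684)/(38.920382) = 4.324881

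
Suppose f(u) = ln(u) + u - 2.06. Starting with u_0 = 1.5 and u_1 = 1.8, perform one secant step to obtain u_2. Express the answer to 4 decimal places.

f(1.5) = -0.154535, f(1.8) = 0.327787
u_2 = 1.800000 − 0.327787·(1.800000 − 1.500000) / (0.327787 − (-0.154535)) = 1.800000 − (0.098336)/(0.482322) = 1.596119

1.5961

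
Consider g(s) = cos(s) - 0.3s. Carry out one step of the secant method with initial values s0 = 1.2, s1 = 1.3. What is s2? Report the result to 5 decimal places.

1.20189

g(1.2) = 0.0023578, g(1.3) = -0.1225012
s2 = 1.3000000 − (-0.1225012)·(1.3000000 − 1.2000000) / (-0.1225012 − 0.0023578) = 1.3000000 − (-0.0122501)/(-0.1248589) = 1.2018883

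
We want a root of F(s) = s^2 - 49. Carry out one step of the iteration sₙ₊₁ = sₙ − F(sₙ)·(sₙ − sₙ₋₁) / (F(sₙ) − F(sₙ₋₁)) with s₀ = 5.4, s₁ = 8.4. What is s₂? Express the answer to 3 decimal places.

F(5.4) = -19.84000, F(8.4) = 21.56000
s₂ = 8.40000 − 21.56000·(8.40000 − 5.40000) / (21.56000 − (-19.84000)) = 8.40000 − (64.68000)/(41.40000) = 6.83768

6.838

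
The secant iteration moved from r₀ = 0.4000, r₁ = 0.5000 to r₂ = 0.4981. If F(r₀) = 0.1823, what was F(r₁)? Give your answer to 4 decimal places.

-0.0035

The secant line through (0.4000, 0.1823) and (0.5000, F(r₁)) crosses zero at r₂ = 0.4981.
So (0.4000, 0.1823), (0.5000, F(r₁)), (0.4981, 0) are collinear:
F(r₁) = 0.1823 · (0.5000 − 0.4981) / (0.4000 − 0.4981) = 0.1823 · (0.001900)/(-0.098100) = -0.003531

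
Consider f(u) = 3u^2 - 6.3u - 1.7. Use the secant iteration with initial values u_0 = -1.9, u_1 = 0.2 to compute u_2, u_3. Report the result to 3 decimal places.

f(-1.9) = 21.10000, f(0.2) = -2.84000
u_2 = 0.20000 − (-2.84000)·(0.20000 − (-1.90000)) / (-2.84000 − 21.10000) = 0.20000 − (-5.96400)/(-23.94000) = -0.04912
f(-0.04912) = -1.38329
u_3 = -0.04912 − (-1.38329)·(-0.04912 − 0.20000) / (-1.38329 − (-2.84000)) = -0.04912 − (0.34461)/(1.45671) = -0.28569

-0.049, -0.286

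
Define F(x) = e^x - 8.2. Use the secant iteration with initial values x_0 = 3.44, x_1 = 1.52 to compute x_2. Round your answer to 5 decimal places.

F(3.44) = 22.9869582, F(1.52) = -3.6277748
x_2 = 1.5200000 − (-3.6277748)·(1.5200000 − 3.4400000) / (-3.6277748 − 22.9869582) = 1.5200000 − (6.9653276)/(-26.6147330) = 1.7817095

1.78171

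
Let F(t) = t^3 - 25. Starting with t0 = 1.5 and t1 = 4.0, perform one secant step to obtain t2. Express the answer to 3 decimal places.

F(1.5) = -21.62500, F(4.0) = 39.00000
t2 = 4.00000 − 39.00000·(4.00000 − 1.50000) / (39.00000 − (-21.62500)) = 4.00000 − (97.50000)/(60.62500) = 2.39175

2.392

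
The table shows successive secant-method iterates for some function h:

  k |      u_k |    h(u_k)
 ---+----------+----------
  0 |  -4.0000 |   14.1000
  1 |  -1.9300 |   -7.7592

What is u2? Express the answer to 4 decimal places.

u2 = -1.9300 − (-7.7592)·(-1.9300 − (-4.0000)) / (-7.7592 − 14.1000)
   = -1.9300 − (-16.061544)/(-21.859200) = -2.664773

-2.6648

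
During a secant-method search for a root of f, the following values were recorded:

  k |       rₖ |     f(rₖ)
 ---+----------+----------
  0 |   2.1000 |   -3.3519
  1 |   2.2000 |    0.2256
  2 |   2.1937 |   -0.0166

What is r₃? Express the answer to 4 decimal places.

r₃ = 2.1937 − (-0.0166)·(2.1937 − 2.2000) / (-0.0166 − 0.2256)
   = 2.1937 − (0.000105)/(-0.242200) = 2.194132

2.1941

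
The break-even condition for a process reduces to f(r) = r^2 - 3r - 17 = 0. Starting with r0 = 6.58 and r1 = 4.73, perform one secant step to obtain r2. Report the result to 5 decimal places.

5.79102

f(6.58) = 6.5564000, f(4.73) = -8.8171000
r2 = 4.7300000 − (-8.8171000)·(4.7300000 − 6.5800000) / (-8.8171000 − 6.5564000) = 4.7300000 − (16.3116350)/(-15.3735000) = 5.7910229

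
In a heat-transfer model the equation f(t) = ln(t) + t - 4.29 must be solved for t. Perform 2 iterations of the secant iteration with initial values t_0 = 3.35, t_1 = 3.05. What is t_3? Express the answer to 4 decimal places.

f(3.35) = 0.268960, f(3.05) = -0.124858
t_2 = 3.050000 − (-0.124858)·(3.050000 − 3.350000) / (-0.124858 − 0.268960) = 3.050000 − (0.037458)/(-0.393819) = 3.145114
f(3.145114) = 0.000964
t_3 = 3.145114 − 0.000964·(3.145114 − 3.050000) / (0.000964 − (-0.124858)) = 3.145114 − (0.000092)/(0.125822) = 3.144385

3.1444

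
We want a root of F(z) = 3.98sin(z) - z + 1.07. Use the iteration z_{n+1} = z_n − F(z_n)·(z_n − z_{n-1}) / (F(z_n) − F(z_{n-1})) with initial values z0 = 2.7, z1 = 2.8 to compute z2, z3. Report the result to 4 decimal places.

2.7152, 2.7154

F(2.7) = 0.070972, F(2.8) = -0.396747
z2 = 2.800000 − (-0.396747)·(2.800000 − 2.700000) / (-0.396747 − 0.070972) = 2.800000 − (-0.039675)/(-0.467719) = 2.715174
F(2.715174) = 0.001005
z3 = 2.715174 − 0.001005·(2.715174 − 2.800000) / (0.001005 − (-0.396747)) = 2.715174 − (-0.000085)/(0.397752) = 2.715388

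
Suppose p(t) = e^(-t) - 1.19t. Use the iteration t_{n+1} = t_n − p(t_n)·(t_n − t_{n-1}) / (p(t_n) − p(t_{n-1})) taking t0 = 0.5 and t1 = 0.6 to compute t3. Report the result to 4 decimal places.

0.5064

p(0.5) = 0.011531, p(0.6) = -0.165188
t2 = 0.600000 − (-0.165188)·(0.600000 − 0.500000) / (-0.165188 − 0.011531) = 0.600000 − (-0.016519)/(-0.176719) = 0.506525
p(0.506525) = -0.000179
t3 = 0.506525 − (-0.000179)·(0.506525 − 0.600000) / (-0.000179 − (-0.165188)) = 0.506525 − (0.000017)/(0.165010) = 0.506424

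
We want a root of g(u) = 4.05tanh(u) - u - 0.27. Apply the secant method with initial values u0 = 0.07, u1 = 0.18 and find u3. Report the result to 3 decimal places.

0.089

g(0.07) = -0.05696, g(0.18) = 0.27123
u2 = 0.18000 − 0.27123·(0.18000 − 0.07000) / (0.27123 − (-0.05696)) = 0.18000 − (0.02984)/(0.32819) = 0.08909
g(0.08909) = 0.00078
u3 = 0.08909 − 0.00078·(0.08909 − 0.18000) / (0.00078 − 0.27123) = 0.08909 − (-0.00007)/(-0.27045) = 0.08883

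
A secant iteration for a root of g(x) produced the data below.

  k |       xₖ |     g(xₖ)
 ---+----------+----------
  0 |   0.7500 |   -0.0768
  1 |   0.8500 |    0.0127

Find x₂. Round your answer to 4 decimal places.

0.8358

x₂ = 0.8500 − 0.0127·(0.8500 − 0.7500) / (0.0127 − (-0.0768))
   = 0.8500 − (0.001270)/(0.089500) = 0.835810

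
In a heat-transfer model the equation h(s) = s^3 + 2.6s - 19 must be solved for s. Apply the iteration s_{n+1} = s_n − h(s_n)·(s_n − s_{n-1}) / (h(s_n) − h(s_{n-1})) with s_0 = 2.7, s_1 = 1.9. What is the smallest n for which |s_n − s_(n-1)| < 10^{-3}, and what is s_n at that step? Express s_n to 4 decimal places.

h(2.7) = 7.703000, h(1.9) = -7.201000
s_2 = 1.900000 − (-7.201000)·(-0.800000)/(-14.904000) = 2.286527;  |Δ| = 0.386527
h(2.286527) = -1.100594
s_3 = 2.286527 − (-1.100594)·(0.386527)/(6.100406) = 2.356262;  |Δ| = 0.069735
h(2.356262) = 0.208174
s_4 = 2.356262 − 0.208174·(0.069735)/(1.308768) = 2.345170;  |Δ| = 0.011092
h(2.345170) = -0.004545
s_5 = 2.345170 − (-0.004545)·(-0.011092)/(-0.212719) = 2.345407;  |Δ| = 0.000237
|s_5 − s_4| = 0.000237 < 10^{-3}

n = 5, s_n = 2.3454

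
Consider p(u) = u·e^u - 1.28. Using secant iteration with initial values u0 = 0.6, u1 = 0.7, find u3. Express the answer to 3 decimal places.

p(0.6) = -0.18673, p(0.7) = 0.12963
u2 = 0.70000 − 0.12963·(0.70000 − 0.60000) / (0.12963 − (-0.18673)) = 0.70000 − (0.01296)/(0.31636) = 0.65902
p(0.65902) = -0.00617
u3 = 0.65902 − (-0.00617)·(0.65902 − 0.70000) / (-0.00617 − 0.12963) = 0.65902 − (0.00025)/(-0.13579) = 0.66089

0.661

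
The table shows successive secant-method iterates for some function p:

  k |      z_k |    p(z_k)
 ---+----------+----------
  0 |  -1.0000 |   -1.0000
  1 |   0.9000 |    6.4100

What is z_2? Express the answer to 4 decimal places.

-0.7436

z_2 = 0.9000 − 6.4100·(0.9000 − (-1.0000)) / (6.4100 − (-1.0000))
   = 0.9000 − (12.179000)/(7.410000) = -0.743590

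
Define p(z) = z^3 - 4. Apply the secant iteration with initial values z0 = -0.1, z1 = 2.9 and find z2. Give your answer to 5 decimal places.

0.39213

p(-0.1) = -4.0010000, p(2.9) = 20.3890000
z2 = 2.9000000 − 20.3890000·(2.9000000 − (-0.1000000)) / (20.3890000 − (-4.0010000)) = 2.9000000 − (61.1670000)/(24.3900000) = 0.3921279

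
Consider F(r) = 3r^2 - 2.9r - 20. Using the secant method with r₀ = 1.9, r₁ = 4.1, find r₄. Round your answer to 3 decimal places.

F(1.9) = -14.68000, F(4.1) = 18.54000
r₂ = 4.10000 − 18.54000·(4.10000 − 1.90000) / (18.54000 − (-14.68000)) = 4.10000 − (40.78800)/(33.22000) = 2.87219
F(2.87219) = -3.58099
r₃ = 2.87219 − (-3.58099)·(2.87219 − 4.10000) / (-3.58099 − 18.54000) = 2.87219 − (4.39679)/(-22.12099) = 3.07095
F(3.07095) = -0.61361
r₄ = 3.07095 − (-0.61361)·(3.07095 − 2.87219) / (-0.61361 − (-3.58099)) = 3.07095 − (-0.12196)/(2.96738) = 3.11205

3.112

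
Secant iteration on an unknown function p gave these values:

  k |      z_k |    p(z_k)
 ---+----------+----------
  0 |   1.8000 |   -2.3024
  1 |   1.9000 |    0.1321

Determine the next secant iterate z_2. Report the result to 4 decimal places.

1.8946

z_2 = 1.9000 − 0.1321·(1.9000 − 1.8000) / (0.1321 − (-2.3024))
   = 1.9000 − (0.013210)/(2.434500) = 1.894574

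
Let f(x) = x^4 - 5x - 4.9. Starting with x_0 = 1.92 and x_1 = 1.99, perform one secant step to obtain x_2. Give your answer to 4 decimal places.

1.9566

f(1.92) = -0.910455, f(1.99) = 0.832392
x_2 = 1.990000 − 0.832392·(1.990000 − 1.920000) / (0.832392 − (-0.910455)) = 1.990000 − (0.058267)/(1.742847) = 1.956568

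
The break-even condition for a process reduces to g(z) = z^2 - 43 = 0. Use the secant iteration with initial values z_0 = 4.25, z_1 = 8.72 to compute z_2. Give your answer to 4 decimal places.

g(4.25) = -24.937500, g(8.72) = 33.038400
z_2 = 8.720000 − 33.038400·(8.720000 − 4.250000) / (33.038400 − (-24.937500)) = 8.720000 − (147.681648)/(57.975900) = 6.172706

6.1727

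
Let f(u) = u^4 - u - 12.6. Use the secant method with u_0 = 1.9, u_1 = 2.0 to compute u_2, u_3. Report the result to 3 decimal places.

1.951, 1.953

f(1.9) = -1.46790, f(2.0) = 1.40000
u_2 = 2.00000 − 1.40000·(2.00000 − 1.90000) / (1.40000 − (-1.46790)) = 2.00000 − (0.14000)/(2.86790) = 1.95118
f(1.95118) = -0.05703
u_3 = 1.95118 − (-0.05703)·(1.95118 − 2.00000) / (-0.05703 − 1.40000) = 1.95118 − (0.00278)/(-1.45703) = 1.95309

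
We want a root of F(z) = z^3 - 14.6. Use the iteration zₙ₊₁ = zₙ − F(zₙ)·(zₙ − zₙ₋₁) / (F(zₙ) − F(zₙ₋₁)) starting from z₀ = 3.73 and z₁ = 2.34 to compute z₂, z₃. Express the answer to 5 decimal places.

F(3.73) = 37.2951170, F(2.34) = -1.7870960
z₂ = 2.3400000 − (-1.7870960)·(2.3400000 − 3.7300000) / (-1.7870960 − 37.2951170) = 2.3400000 − (2.4840634)/(-39.0822130) = 2.4035599
F(2.4035599) = -0.7143928
z₃ = 2.4035599 − (-0.7143928)·(2.4035599 − 2.3400000) / (-0.7143928 − (-1.7870960)) = 2.4035599 − (-0.0454068)/(1.0727032) = 2.4458892

2.40356, 2.44589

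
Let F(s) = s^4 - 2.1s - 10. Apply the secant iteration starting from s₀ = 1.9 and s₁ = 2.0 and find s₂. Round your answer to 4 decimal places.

1.9347

F(1.9) = -0.957900, F(2.0) = 1.800000
s₂ = 2.000000 − 1.800000·(2.000000 − 1.900000) / (1.800000 − (-0.957900)) = 2.000000 − (0.180000)/(2.757900) = 1.934733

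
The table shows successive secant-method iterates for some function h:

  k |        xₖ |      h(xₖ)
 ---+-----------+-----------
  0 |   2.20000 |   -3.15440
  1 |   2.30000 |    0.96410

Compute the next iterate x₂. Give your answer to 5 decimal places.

x₂ = 2.30000 − 0.96410·(2.30000 − 2.20000) / (0.96410 − (-3.15440))
   = 2.30000 − (0.0964100)/(4.1185000) = 2.2765910

2.27659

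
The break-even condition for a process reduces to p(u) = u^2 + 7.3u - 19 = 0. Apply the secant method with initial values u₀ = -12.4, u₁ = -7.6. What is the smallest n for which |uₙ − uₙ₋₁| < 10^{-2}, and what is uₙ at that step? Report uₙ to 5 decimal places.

n = 5, uₙ = -9.33527

p(-12.4) = 44.2400000, p(-7.6) = -16.7200000
u₂ = -7.6000000 − (-16.7200000)·(4.8000000)/(-60.9600000) = -8.9165354;  |Δ| = 1.3165354
p(-8.9165354) = -4.5861045
u₃ = -8.9165354 − (-4.5861045)·(-1.3165354)/(12.1338955) = -9.4141307;  |Δ| = 0.4975953
p(-9.4141307) = 0.9027029
u₄ = -9.4141307 − 0.9027029·(-0.4975953)/(5.4888074) = -9.3322950;  |Δ| = 0.0818358
p(-9.3322950) = -0.0340240
u₅ = -9.3322950 − (-0.0340240)·(0.0818358)/(-0.9367269) = -9.3352674;  |Δ| = 0.0029725
|u₅ − u₄| = 0.0029725 < 10^{-2}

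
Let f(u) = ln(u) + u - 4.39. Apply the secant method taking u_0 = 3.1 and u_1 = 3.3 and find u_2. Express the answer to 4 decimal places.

f(3.1) = -0.158598, f(3.3) = 0.103922
u_2 = 3.300000 − 0.103922·(3.300000 − 3.100000) / (0.103922 − (-0.158598)) = 3.300000 − (0.020784)/(0.262520) = 3.220827

3.2208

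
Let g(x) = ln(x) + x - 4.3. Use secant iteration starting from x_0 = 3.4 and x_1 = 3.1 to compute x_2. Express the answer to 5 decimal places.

3.15245

g(3.4) = 0.3237754, g(3.1) = -0.0685979
x_2 = 3.1000000 − (-0.0685979)·(3.1000000 − 3.4000000) / (-0.0685979 − 0.3237754) = 3.1000000 − (0.0205794)/(-0.3923733) = 3.1524484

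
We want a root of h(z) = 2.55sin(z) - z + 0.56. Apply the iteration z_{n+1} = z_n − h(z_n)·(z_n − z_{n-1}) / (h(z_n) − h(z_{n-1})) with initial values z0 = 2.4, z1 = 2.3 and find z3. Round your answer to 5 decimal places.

2.35868

h(2.4) = -0.1175689, h(2.3) = 0.1615483
z2 = 2.3000000 − 0.1615483·(2.3000000 − 2.4000000) / (0.1615483 − (-0.1175689)) = 2.3000000 − (-0.0161548)/(0.2791172) = 2.3578783
h(2.3578783) = 0.0022053
z3 = 2.3578783 − 0.0022053·(2.3578783 − 2.3000000) / (0.0022053 − 0.1615483) = 2.3578783 − (0.0001276)/(-0.1593430) = 2.3586793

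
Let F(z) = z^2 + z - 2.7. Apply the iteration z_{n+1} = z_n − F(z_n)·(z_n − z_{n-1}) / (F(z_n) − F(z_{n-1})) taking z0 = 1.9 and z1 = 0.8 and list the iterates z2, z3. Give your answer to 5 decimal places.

1.14054, 1.22849

F(1.9) = 2.8100000, F(0.8) = -1.2600000
z2 = 0.8000000 − (-1.2600000)·(0.8000000 − 1.9000000) / (-1.2600000 − 2.8100000) = 0.8000000 − (1.3860000)/(-4.0700000) = 1.1405405
F(1.1405405) = -0.2586267
z3 = 1.1405405 − (-0.2586267)·(1.1405405 − 0.8000000) / (-0.2586267 − (-1.2600000)) = 1.1405405 − (-0.0880729)/(1.0013733) = 1.2284926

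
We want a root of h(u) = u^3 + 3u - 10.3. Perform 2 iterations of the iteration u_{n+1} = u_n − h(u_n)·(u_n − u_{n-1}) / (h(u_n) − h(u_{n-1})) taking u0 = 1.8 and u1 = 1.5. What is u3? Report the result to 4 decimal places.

h(1.8) = 0.932000, h(1.5) = -2.425000
u2 = 1.500000 − (-2.425000)·(1.500000 − 1.800000) / (-2.425000 − 0.932000) = 1.500000 − (0.727500)/(-3.357000) = 1.716711
h(1.716711) = -0.090550
u3 = 1.716711 − (-0.090550)·(1.716711 − 1.500000) / (-0.090550 − (-2.425000)) = 1.716711 − (-0.019623)/(2.334450) = 1.725117

1.7251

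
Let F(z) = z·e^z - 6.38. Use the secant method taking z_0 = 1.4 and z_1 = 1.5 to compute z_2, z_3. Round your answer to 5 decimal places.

1.46723, 1.46872

F(1.4) = -0.7027200, F(1.5) = 0.3425336
z_2 = 1.5000000 − 0.3425336·(1.5000000 − 1.4000000) / (0.3425336 − (-0.7027200)) = 1.5000000 − (0.0342534)/(1.0452537) = 1.4672296
F(1.4672296) = -0.0163276
z_3 = 1.4672296 − (-0.0163276)·(1.4672296 − 1.5000000) / (-0.0163276 − 0.3425336) = 1.4672296 − (0.0005351)/(-0.3588612) = 1.4687206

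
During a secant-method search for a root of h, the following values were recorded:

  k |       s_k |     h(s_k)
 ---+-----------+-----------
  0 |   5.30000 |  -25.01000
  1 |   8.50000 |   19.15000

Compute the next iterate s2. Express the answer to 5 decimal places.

7.11232

s2 = 8.50000 − 19.15000·(8.50000 − 5.30000) / (19.15000 − (-25.01000))
   = 8.50000 − (61.2800000)/(44.1600000) = 7.1123188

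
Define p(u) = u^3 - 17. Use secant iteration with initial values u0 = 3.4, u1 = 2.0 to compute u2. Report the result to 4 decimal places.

p(3.4) = 22.304000, p(2.0) = -9.000000
u2 = 2.000000 − (-9.000000)·(2.000000 − 3.400000) / (-9.000000 − 22.304000) = 2.000000 − (12.600000)/(-31.304000) = 2.402504

2.4025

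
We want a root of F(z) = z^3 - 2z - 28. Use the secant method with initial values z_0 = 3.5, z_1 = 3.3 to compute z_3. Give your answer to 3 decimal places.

F(3.5) = 7.87500, F(3.3) = 1.33700
z_2 = 3.30000 − 1.33700·(3.30000 − 3.50000) / (1.33700 − 7.87500) = 3.30000 − (-0.26740)/(-6.53800) = 3.25910
F(3.25910) = 0.09911
z_3 = 3.25910 − 0.09911·(3.25910 − 3.30000) / (0.09911 − 1.33700) = 3.25910 − (-0.00405)/(-1.23789) = 3.25583

3.256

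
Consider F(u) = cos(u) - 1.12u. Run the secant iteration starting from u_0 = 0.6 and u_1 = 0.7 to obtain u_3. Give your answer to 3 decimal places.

F(0.6) = 0.15334, F(0.7) = -0.01916
u_2 = 0.70000 − (-0.01916)·(0.70000 − 0.60000) / (-0.01916 − 0.15334) = 0.70000 − (-0.00192)/(-0.17249) = 0.68889
F(0.68889) = 0.00039
u_3 = 0.68889 − 0.00039·(0.68889 − 0.70000) / (0.00039 − (-0.01916)) = 0.68889 − (0.00000)/(0.01955) = 0.68911

0.689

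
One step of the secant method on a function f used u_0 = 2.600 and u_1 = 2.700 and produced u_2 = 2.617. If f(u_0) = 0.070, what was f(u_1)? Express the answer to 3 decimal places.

-0.342

The secant line through (2.600, 0.070) and (2.700, f(u_1)) crosses zero at u_2 = 2.617.
So (2.600, 0.070), (2.700, f(u_1)), (2.617, 0) are collinear:
f(u_1) = 0.070 · (2.700 − 2.617) / (2.600 − 2.617) = 0.070 · (0.08300)/(-0.01700) = -0.34176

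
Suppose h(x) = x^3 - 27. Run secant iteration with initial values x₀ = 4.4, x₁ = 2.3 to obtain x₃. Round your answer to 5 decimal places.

h(4.4) = 58.1840000, h(2.3) = -14.8330000
x₂ = 2.3000000 − (-14.8330000)·(2.3000000 − 4.4000000) / (-14.8330000 − 58.1840000) = 2.3000000 − (31.1493000)/(-73.0170000) = 2.7266034
h(2.7266034) = -6.7294323
x₃ = 2.7266034 − (-6.7294323)·(2.7266034 − 2.3000000) / (-6.7294323 − (-14.8330000)) = 2.7266034 − (-2.8707986)/(8.1035677) = 3.0808669

3.08087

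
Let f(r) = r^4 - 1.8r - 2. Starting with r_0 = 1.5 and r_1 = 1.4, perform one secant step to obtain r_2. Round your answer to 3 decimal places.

f(1.5) = 0.36250, f(1.4) = -0.67840
r_2 = 1.40000 − (-0.67840)·(1.40000 − 1.50000) / (-0.67840 − 0.36250) = 1.40000 − (0.06784)/(-1.04090) = 1.46517

1.465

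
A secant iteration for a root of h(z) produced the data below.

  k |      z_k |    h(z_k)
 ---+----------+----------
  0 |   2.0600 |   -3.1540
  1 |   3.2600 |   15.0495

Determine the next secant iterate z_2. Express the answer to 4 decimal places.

z_2 = 3.2600 − 15.0495·(3.2600 − 2.0600) / (15.0495 − (-3.1540))
   = 3.2600 − (18.059400)/(18.203500) = 2.267916

2.2679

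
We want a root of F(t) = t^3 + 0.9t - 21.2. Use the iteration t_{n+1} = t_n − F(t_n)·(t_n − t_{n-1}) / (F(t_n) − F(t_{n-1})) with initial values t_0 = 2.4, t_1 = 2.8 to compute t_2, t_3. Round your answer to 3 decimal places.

2.646, 2.659

F(2.4) = -5.21600, F(2.8) = 3.27200
t_2 = 2.80000 − 3.27200·(2.80000 − 2.40000) / (3.27200 − (-5.21600)) = 2.80000 − (1.30880)/(8.48800) = 2.64581
F(2.64581) = -0.29737
t_3 = 2.64581 − (-0.29737)·(2.64581 − 2.80000) / (-0.29737 − 3.27200) = 2.64581 − (0.04585)/(-3.56937) = 2.65865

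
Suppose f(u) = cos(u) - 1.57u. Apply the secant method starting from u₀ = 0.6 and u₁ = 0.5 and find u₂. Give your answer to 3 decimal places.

f(0.6) = -0.11666, f(0.5) = 0.09258
u₂ = 0.50000 − 0.09258·(0.50000 − 0.60000) / (0.09258 − (-0.11666)) = 0.50000 − (-0.00926)/(0.20925) = 0.54425

0.544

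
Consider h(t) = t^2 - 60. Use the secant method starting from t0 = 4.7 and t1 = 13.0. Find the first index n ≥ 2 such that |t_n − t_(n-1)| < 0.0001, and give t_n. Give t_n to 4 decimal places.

n = 7, t_n = 7.7460

h(4.7) = -37.910000, h(13.0) = 109.000000
t2 = 13.000000 − 109.000000·(8.300000)/(146.910000) = 6.841808;  |Δ| = 6.158192
h(6.841808) = -13.189665
t3 = 6.841808 − (-13.189665)·(-6.158192)/(-122.189665) = 7.506549;  |Δ| = 0.664741
h(7.506549) = -3.651722
t4 = 7.506549 − (-3.651722)·(0.664741)/(9.537942) = 7.761054;  |Δ| = 0.254505
h(7.761054) = 0.233952
t5 = 7.761054 − 0.233952·(0.254505)/(3.885675) = 7.745730;  |Δ| = 0.015323
h(7.745730) = -0.003665
t6 = 7.745730 − (-0.003665)·(-0.015323)/(-0.237617) = 7.745966;  |Δ| = 0.000236
h(7.745966) = -0.000004
t7 = 7.745966 − (-0.000004)·(0.000236)/(0.003662) = 7.745967;  |Δ| = 0.000000
|t7 − t6| = 0.000000 < 0.0001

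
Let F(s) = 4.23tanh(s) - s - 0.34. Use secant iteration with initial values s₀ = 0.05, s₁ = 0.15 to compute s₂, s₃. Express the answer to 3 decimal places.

0.106, 0.106

F(0.05) = -0.17868, F(0.15) = 0.13978
s₂ = 0.15000 − 0.13978·(0.15000 − 0.05000) / (0.13978 − (-0.17868)) = 0.15000 − (0.01398)/(0.31846) = 0.10611
F(0.10611) = 0.00105
s₃ = 0.10611 − 0.00105·(0.10611 − 0.15000) / (0.00105 − 0.13978) = 0.10611 − (-0.00005)/(-0.13874) = 0.10578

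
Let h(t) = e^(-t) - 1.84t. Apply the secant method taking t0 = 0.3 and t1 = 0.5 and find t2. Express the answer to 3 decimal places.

h(0.3) = 0.18882, h(0.5) = -0.31347
t2 = 0.50000 − (-0.31347)·(0.50000 − 0.30000) / (-0.31347 − 0.18882) = 0.50000 − (-0.06269)/(-0.50229) = 0.37518

0.375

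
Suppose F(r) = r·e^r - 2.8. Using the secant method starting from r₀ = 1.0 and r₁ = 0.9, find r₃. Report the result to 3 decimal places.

1.015

F(1.0) = -0.08172, F(0.9) = -0.58636
r₂ = 0.90000 − (-0.58636)·(0.90000 − 1.00000) / (-0.58636 − (-0.08172)) = 0.90000 − (0.05864)/(-0.50464) = 1.01619
F(1.01619) = 0.00740
r₃ = 1.01619 − 0.00740·(1.01619 − 0.90000) / (0.00740 − (-0.58636)) = 1.01619 − (0.00086)/(0.59375) = 1.01475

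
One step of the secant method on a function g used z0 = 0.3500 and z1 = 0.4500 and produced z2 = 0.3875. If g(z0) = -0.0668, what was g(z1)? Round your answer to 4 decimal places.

0.1113

The secant line through (0.3500, -0.0668) and (0.4500, g(z1)) crosses zero at z2 = 0.3875.
So (0.3500, -0.0668), (0.4500, g(z1)), (0.3875, 0) are collinear:
g(z1) = -0.0668 · (0.4500 − 0.3875) / (0.3500 − 0.3875) = -0.0668 · (0.062500)/(-0.037500) = 0.111333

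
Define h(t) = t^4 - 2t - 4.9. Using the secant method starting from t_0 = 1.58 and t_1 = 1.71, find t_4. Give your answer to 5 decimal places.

1.69704

h(1.58) = -1.8279870, h(1.71) = 0.2303608
t_2 = 1.7100000 − 0.2303608·(1.7100000 − 1.5800000) / (0.2303608 − (-1.8279870)) = 1.7100000 − (0.0299469)/(2.0583478) = 1.6954510
h(1.6954510) = -0.0278408
t_3 = 1.6954510 − (-0.0278408)·(1.6954510 − 1.7100000) / (-0.0278408 − 0.2303608) = 1.6954510 − (0.0004051)/(-0.2582016) = 1.6970198
h(1.6970198) = -0.0003534
t_4 = 1.6970198 − (-0.0003534)·(1.6970198 − 1.6954510) / (-0.0003534 − (-0.0278408)) = 1.6970198 − (-0.0000006)/(0.0274873) = 1.6970399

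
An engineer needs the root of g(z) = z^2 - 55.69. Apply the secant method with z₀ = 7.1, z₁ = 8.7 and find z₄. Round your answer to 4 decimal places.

g(7.1) = -5.280000, g(8.7) = 20.000000
z₂ = 8.700000 − 20.000000·(8.700000 − 7.100000) / (20.000000 − (-5.280000)) = 8.700000 − (32.000000)/(25.280000) = 7.434177
g(7.434177) = -0.423009
z₃ = 7.434177 − (-0.423009)·(7.434177 − 8.700000) / (-0.423009 − 20.000000) = 7.434177 − (0.535455)/(-20.423009) = 7.460395
g(7.460395) = -0.032500
z₄ = 7.460395 − (-0.032500)·(7.460395 − 7.434177) / (-0.032500 − (-0.423009)) = 7.460395 − (-0.000852)/(0.390509) = 7.462577

7.4626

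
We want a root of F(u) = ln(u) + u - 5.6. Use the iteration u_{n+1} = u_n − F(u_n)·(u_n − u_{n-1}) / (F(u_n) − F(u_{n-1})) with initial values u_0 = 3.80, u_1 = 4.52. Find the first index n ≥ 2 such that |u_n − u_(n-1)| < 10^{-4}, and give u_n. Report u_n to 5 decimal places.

n = 4, u_n = 4.17168

F(3.80) = -0.4649989, F(4.52) = 0.4285120
u_2 = 4.5200000 − 0.4285120·(0.7200000)/(0.8935109) = 4.1747008;  |Δ| = 0.3452992
F(4.1747008) = 0.0037435
u_3 = 4.1747008 − 0.0037435·(-0.3452992)/(-0.4247685) = 4.1716577;  |Δ| = 0.0030431
F(4.1716577) = -0.0000288
u_4 = 4.1716577 − (-0.0000288)·(-0.0030431)/(-0.0037723) = 4.1716809;  |Δ| = 0.0000233
|u_4 − u_3| = 0.0000233 < 10^{-4}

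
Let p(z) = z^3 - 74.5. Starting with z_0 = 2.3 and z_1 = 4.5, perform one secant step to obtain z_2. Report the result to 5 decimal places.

4.03678

p(2.3) = -62.3330000, p(4.5) = 16.6250000
z_2 = 4.5000000 − 16.6250000·(4.5000000 − 2.3000000) / (16.6250000 − (-62.3330000)) = 4.5000000 − (36.5750000)/(78.9580000) = 4.0367790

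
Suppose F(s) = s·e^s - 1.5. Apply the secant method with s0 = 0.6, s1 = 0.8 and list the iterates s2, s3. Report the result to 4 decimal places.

F(0.6) = -0.406729, F(0.8) = 0.280433
s2 = 0.800000 − 0.280433·(0.800000 − 0.600000) / (0.280433 − (-0.406729)) = 0.800000 − (0.056087)/(0.687161) = 0.718379
F(0.718379) = -0.026527
s3 = 0.718379 − (-0.026527)·(0.718379 − 0.800000) / (-0.026527 − 0.280433) = 0.718379 − (0.002165)/(-0.306960) = 0.725433

0.7184, 0.7254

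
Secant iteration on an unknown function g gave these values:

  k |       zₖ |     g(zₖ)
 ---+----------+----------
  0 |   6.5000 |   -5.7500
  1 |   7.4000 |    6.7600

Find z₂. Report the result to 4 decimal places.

6.9137

z₂ = 7.4000 − 6.7600·(7.4000 − 6.5000) / (6.7600 − (-5.7500))
   = 7.4000 − (6.084000)/(12.510000) = 6.913669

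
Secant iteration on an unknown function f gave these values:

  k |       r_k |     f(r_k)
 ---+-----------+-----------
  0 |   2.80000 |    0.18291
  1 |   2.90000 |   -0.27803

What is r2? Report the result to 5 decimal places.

r2 = 2.90000 − (-0.27803)·(2.90000 − 2.80000) / (-0.27803 − 0.18291)
   = 2.90000 − (-0.0278030)/(-0.4609400) = 2.8396820

2.83968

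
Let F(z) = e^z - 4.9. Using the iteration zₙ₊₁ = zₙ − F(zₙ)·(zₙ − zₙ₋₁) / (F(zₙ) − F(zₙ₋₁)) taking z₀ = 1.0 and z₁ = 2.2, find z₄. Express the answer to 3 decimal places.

F(1.0) = -2.18172, F(2.2) = 4.12501
z₂ = 2.20000 − 4.12501·(2.20000 − 1.00000) / (4.12501 − (-2.18172)) = 2.20000 − (4.95002)/(6.30673) = 1.41512
F(1.41512) = -0.78301
z₃ = 1.41512 − (-0.78301)·(1.41512 − 2.20000) / (-0.78301 − 4.12501) = 1.41512 − (0.61457)/(-4.90803) = 1.54034
F(1.54034) = -0.23383
z₄ = 1.54034 − (-0.23383)·(1.54034 − 1.41512) / (-0.23383 − (-0.78301)) = 1.54034 − (-0.02928)/(0.54918) = 1.59365

1.594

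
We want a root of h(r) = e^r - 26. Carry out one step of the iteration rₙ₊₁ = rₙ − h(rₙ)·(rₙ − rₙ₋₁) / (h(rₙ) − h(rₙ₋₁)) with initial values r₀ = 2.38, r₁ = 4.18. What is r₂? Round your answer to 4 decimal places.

h(2.38) = -15.195097, h(4.18) = 39.365853
r₂ = 4.180000 − 39.365853·(4.180000 − 2.380000) / (39.365853 − (-15.195097)) = 4.180000 − (70.858536)/(54.560950) = 2.881296

2.8813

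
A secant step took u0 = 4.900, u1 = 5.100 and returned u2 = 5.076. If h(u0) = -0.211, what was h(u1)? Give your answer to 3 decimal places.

0.029

The secant line through (4.900, -0.211) and (5.100, h(u1)) crosses zero at u2 = 5.076.
So (4.900, -0.211), (5.100, h(u1)), (5.076, 0) are collinear:
h(u1) = -0.211 · (5.100 − 5.076) / (4.900 − 5.076) = -0.211 · (0.02400)/(-0.17600) = 0.02877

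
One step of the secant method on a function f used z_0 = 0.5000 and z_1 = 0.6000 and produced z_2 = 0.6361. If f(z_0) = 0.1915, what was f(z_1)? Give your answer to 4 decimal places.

The secant line through (0.5000, 0.1915) and (0.6000, f(z_1)) crosses zero at z_2 = 0.6361.
So (0.5000, 0.1915), (0.6000, f(z_1)), (0.6361, 0) are collinear:
f(z_1) = 0.1915 · (0.6000 − 0.6361) / (0.5000 − 0.6361) = 0.1915 · (-0.036100)/(-0.136100) = 0.050795

0.0508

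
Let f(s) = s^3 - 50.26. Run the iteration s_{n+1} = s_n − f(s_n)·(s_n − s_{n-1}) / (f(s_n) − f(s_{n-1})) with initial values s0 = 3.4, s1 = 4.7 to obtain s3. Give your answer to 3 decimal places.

3.674

f(3.4) = -10.95600, f(4.7) = 53.56300
s2 = 4.70000 − 53.56300·(4.70000 − 3.40000) / (53.56300 − (-10.95600)) = 4.70000 − (69.63190)/(64.51900) = 3.62075
f(3.62075) = -2.79244
s3 = 3.62075 − (-2.79244)·(3.62075 − 4.70000) / (-2.79244 − 53.56300) = 3.62075 − (3.01373)/(-56.35544) = 3.67423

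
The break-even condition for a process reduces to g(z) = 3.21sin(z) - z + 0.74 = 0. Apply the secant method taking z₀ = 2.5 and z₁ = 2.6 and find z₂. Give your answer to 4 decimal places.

2.5440

g(2.5) = 0.161096, g(2.6) = -0.205241
z₂ = 2.600000 − (-0.205241)·(2.600000 − 2.500000) / (-0.205241 − 0.161096) = 2.600000 − (-0.020524)/(-0.366336) = 2.543975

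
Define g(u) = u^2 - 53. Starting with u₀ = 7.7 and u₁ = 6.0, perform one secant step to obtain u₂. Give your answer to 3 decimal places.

7.241

g(7.7) = 6.29000, g(6.0) = -17.00000
u₂ = 6.00000 − (-17.00000)·(6.00000 − 7.70000) / (-17.00000 − 6.29000) = 6.00000 − (28.90000)/(-23.29000) = 7.24088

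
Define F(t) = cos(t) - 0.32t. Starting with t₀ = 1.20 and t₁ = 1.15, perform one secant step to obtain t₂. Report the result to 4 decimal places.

F(1.20) = -0.021642, F(1.15) = 0.040487
t₂ = 1.150000 − 0.040487·(1.150000 − 1.200000) / (0.040487 − (-0.021642)) = 1.150000 − (-0.002024)/(0.062130) = 1.182583

1.1826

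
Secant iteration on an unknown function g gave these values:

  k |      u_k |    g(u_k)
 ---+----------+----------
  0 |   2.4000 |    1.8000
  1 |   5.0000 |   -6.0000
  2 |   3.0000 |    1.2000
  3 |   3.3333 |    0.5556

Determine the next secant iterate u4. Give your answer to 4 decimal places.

3.6207

u4 = 3.3333 − 0.5556·(3.3333 − 3.0000) / (0.5556 − 1.2000)
   = 3.3333 − (0.185181)/(-0.644400) = 3.620670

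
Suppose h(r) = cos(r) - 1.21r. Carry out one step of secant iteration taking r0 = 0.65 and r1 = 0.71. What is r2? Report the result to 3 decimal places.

h(0.65) = 0.00958, h(0.71) = -0.10074
r2 = 0.71000 − (-0.10074)·(0.71000 − 0.65000) / (-0.10074 − 0.00958) = 0.71000 − (-0.00604)/(-0.11032) = 0.65521

0.655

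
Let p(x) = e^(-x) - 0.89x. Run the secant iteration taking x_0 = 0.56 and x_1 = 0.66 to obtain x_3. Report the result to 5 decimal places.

0.61031

p(0.56) = 0.0728091, p(0.66) = -0.0705487
x_2 = 0.6600000 − (-0.0705487)·(0.6600000 − 0.5600000) / (-0.0705487 − 0.0728091) = 0.6600000 − (-0.0070549)/(-0.1433577) = 0.6107884
p(0.6107884) = -0.0006790
x_3 = 0.6107884 − (-0.0006790)·(0.6107884 − 0.6600000) / (-0.0006790 − (-0.0705487)) = 0.6107884 − (0.0000334)/(0.0698697) = 0.6103101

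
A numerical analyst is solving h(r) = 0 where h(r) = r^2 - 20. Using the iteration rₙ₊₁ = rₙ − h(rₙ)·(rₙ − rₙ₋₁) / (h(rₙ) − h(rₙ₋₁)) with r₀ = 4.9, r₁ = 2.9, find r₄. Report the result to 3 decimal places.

h(4.9) = 4.01000, h(2.9) = -11.59000
r₂ = 2.90000 − (-11.59000)·(2.90000 − 4.90000) / (-11.59000 − 4.01000) = 2.90000 − (23.18000)/(-15.60000) = 4.38590
h(4.38590) = -0.76390
r₃ = 4.38590 − (-0.76390)·(4.38590 − 2.90000) / (-0.76390 − (-11.59000)) = 4.38590 − (-1.13508)/(10.82610) = 4.49074
h(4.49074) = 0.16678
r₄ = 4.49074 − 0.16678·(4.49074 − 4.38590) / (0.16678 − (-0.76390)) = 4.49074 − (0.01749)/(0.93069) = 4.47196

4.472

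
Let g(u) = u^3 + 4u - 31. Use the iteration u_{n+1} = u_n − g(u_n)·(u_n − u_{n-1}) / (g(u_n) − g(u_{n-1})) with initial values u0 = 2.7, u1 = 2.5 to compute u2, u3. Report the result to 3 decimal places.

2.721, 2.720

g(2.7) = -0.51700, g(2.5) = -5.37500
u2 = 2.50000 − (-5.37500)·(2.50000 − 2.70000) / (-5.37500 − (-0.51700)) = 2.50000 − (1.07500)/(-4.85800) = 2.72128
g(2.72128) = 0.03731
u3 = 2.72128 − 0.03731·(2.72128 − 2.50000) / (0.03731 − (-5.37500)) = 2.72128 − (0.00826)/(5.41231) = 2.71976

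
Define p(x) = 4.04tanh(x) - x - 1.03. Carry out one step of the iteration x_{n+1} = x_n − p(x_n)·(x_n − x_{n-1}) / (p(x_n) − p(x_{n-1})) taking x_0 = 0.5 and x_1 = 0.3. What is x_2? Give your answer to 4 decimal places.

p(0.5) = 0.336953, p(0.3) = -0.153097
x_2 = 0.300000 − (-0.153097)·(0.300000 − 0.500000) / (-0.153097 − 0.336953) = 0.300000 − (0.030619)/(-0.490050) = 0.362482

0.3625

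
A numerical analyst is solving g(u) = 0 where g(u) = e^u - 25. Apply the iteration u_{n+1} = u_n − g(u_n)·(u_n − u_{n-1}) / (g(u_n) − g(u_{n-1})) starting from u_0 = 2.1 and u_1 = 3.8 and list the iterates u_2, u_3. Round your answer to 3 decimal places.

2.883, 3.127

g(2.1) = -16.83383, g(3.8) = 19.70118
u_2 = 3.80000 − 19.70118·(3.80000 − 2.10000) / (19.70118 − (-16.83383)) = 3.80000 − (33.49201)/(36.53501) = 2.88329
g(2.88329) = -7.12702
u_3 = 2.88329 − (-7.12702)·(2.88329 − 3.80000) / (-7.12702 − 19.70118) = 2.88329 − (6.53341)/(-26.82821) = 3.12682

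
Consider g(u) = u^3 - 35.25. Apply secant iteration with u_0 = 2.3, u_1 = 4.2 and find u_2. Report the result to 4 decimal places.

g(2.3) = -23.083000, g(4.2) = 38.838000
u_2 = 4.200000 − 38.838000·(4.200000 − 2.300000) / (38.838000 − (-23.083000)) = 4.200000 − (73.792200)/(61.921000) = 3.008285

3.0083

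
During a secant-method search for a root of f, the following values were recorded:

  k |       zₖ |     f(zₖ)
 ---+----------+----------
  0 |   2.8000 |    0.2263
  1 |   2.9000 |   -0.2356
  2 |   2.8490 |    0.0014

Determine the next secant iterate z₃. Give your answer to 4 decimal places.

2.8493

z₃ = 2.8490 − 0.0014·(2.8490 − 2.9000) / (0.0014 − (-0.2356))
   = 2.8490 − (-0.000071)/(0.237000) = 2.849301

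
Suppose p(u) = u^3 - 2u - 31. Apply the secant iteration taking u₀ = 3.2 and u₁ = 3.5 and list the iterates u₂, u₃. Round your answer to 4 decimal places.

p(3.2) = -4.632000, p(3.5) = 4.875000
u₂ = 3.500000 − 4.875000·(3.500000 − 3.200000) / (4.875000 − (-4.632000)) = 3.500000 − (1.462500)/(9.507000) = 3.346166
p(3.346166) = -0.225891
u₃ = 3.346166 − (-0.225891)·(3.346166 − 3.500000) / (-0.225891 − 4.875000) = 3.346166 − (0.034750)/(-5.100891) = 3.352978

3.3462, 3.3530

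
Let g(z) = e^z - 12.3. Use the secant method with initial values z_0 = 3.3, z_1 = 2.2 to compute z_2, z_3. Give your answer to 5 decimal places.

g(3.3) = 14.8126389, g(2.2) = -3.2749865
z_2 = 2.2000000 − (-3.2749865)·(2.2000000 − 3.3000000) / (-3.2749865 − 14.8126389) = 2.2000000 − (3.6024852)/(-18.0876254) = 2.3991685
g(2.3991685) = -1.2859856
z_3 = 2.3991685 − (-1.2859856)·(2.3991685 − 2.2000000) / (-1.2859856 − (-3.2749865)) = 2.3991685 − (-0.2561278)/(1.9890009) = 2.5279406

2.39917, 2.52794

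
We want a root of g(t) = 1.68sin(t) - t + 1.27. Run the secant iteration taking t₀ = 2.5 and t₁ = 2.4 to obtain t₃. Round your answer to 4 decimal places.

g(2.5) = -0.224567, g(2.4) = 0.004778
t₂ = 2.400000 − 0.004778·(2.400000 − 2.500000) / (0.004778 − (-0.224567)) = 2.400000 − (-0.000478)/(0.229345) = 2.402083
g(2.402083) = 0.000111
t₃ = 2.402083 − 0.000111·(2.402083 − 2.400000) / (0.000111 − 0.004778) = 2.402083 − (0.000000)/(-0.004667) = 2.402133

2.4021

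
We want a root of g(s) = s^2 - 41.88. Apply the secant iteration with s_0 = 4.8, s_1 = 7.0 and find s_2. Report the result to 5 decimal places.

g(4.8) = -18.8400000, g(7.0) = 7.1200000
s_2 = 7.0000000 − 7.1200000·(7.0000000 − 4.8000000) / (7.1200000 − (-18.8400000)) = 7.0000000 − (15.6640000)/(25.9600000) = 6.3966102

6.39661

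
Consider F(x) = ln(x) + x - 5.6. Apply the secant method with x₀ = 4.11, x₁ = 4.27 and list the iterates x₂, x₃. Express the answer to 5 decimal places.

4.17182, 4.17168

F(4.11) = -0.0765770, F(4.27) = 0.1216138
x₂ = 4.2700000 − 0.1216138·(4.2700000 − 4.1100000) / (0.1216138 − (-0.0765770)) = 4.2700000 − (0.0194582)/(0.1981908) = 4.1718208
F(4.1718208) = 0.0001734
x₃ = 4.1718208 − 0.0001734·(4.1718208 − 4.2700000) / (0.0001734 − 0.1216138) = 4.1718208 − (-0.0000170)/(-0.1214404) = 4.1716806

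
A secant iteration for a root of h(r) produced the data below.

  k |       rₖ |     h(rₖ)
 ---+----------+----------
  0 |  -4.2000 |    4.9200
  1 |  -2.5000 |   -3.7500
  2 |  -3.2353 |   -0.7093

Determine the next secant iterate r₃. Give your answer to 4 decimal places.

-3.4068

r₃ = -3.2353 − (-0.7093)·(-3.2353 − (-2.5000)) / (-0.7093 − (-3.7500))
   = -3.2353 − (0.521548)/(3.040700) = -3.406822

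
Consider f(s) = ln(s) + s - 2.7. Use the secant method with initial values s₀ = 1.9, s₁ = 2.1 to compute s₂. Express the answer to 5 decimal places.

2.00540

f(1.9) = -0.1581461, f(2.1) = 0.1419373
s₂ = 2.1000000 − 0.1419373·(2.1000000 − 1.9000000) / (0.1419373 − (-0.1581461)) = 2.1000000 − (0.0283875)/(0.3000835) = 2.0054014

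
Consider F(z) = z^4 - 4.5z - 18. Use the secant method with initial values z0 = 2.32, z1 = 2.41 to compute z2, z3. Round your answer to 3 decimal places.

F(2.32) = 0.53023, F(2.41) = 4.88903
z2 = 2.41000 − 4.88903·(2.41000 − 2.32000) / (4.88903 − 0.53023) = 2.41000 − (0.44001)/(4.35880) = 2.30905
F(2.30905) = 0.03651
z3 = 2.30905 − 0.03651·(2.30905 − 2.41000) / (0.03651 − 4.88903) = 2.30905 − (-0.00369)/(-4.85252) = 2.30829

2.309, 2.308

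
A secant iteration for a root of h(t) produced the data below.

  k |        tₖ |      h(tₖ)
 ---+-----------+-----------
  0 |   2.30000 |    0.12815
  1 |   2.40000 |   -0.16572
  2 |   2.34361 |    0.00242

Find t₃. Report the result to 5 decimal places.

t₃ = 2.34361 − 0.00242·(2.34361 − 2.40000) / (0.00242 − (-0.16572))
   = 2.34361 − (-0.0001365)/(0.1681400) = 2.3444216

2.34442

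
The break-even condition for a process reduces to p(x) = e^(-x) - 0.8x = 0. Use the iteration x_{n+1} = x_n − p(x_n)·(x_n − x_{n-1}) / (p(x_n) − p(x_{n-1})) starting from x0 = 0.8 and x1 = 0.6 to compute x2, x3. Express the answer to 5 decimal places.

0.65304, 0.65156

p(0.8) = -0.1906710, p(0.6) = 0.0688116
x2 = 0.6000000 − 0.0688116·(0.6000000 − 0.8000000) / (0.0688116 − (-0.1906710)) = 0.6000000 − (-0.0137623)/(0.2594827) = 0.6530376
p(0.6530376) = -0.0019676
x3 = 0.6530376 − (-0.0019676)·(0.6530376 − 0.6000000) / (-0.0019676 − 0.0688116) = 0.6530376 − (-0.0001044)/(-0.0707792) = 0.6515632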